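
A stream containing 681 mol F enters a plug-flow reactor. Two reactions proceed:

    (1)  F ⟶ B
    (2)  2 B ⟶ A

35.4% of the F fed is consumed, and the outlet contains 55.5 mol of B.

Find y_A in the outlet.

Conversion of F: F consumed = 1ξ₁ = 0.354 × 681 → ξ₁ = 241.1 mol.
B balance: n_B = 0 + 1ξ₁ − 2ξ₂ = 55.5 → ξ₂ = (1·241.1 − 55.5)/2 = 92.79 mol.
Outlet amounts (n = n₀ + Σ ν·ξ):
  F: 681 − 1(241.1) = 439.9
  B: 0 + 1(241.1) − 2(92.79) = 55.5
  A: 0 + 1(92.79) = 92.79
Total out = 588.2 mol; y_A = 92.79 / 588.2 = 0.1577.

0.158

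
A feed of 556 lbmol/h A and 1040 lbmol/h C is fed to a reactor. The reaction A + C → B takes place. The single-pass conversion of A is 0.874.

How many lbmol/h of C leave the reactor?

A reacted = 0.874 × 556 = 485.9 lbmol/h; ν_A = −1, so ξ = 485.9/1 = 485.9 lbmol/h.
Outlet amounts (n = n₀ + ν ξ):
  A: 556 − 1(485.9) = 70.06
  C: 1040 − 1(485.9) = 554.1
  B: 0 + 1(485.9) = 485.9

554 lbmol/h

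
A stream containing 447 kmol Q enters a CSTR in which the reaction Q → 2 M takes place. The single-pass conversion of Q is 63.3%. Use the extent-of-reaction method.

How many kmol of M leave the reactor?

Q reacted = 0.633 × 447 = 283 kmol; ν_Q = −1, so ξ = 283/1 = 283 kmol.
Outlet amounts (n = n₀ + ν ξ):
  Q: 447 − 1(283) = 164
  M: 0 + 2(283) = 565.9

566 kmol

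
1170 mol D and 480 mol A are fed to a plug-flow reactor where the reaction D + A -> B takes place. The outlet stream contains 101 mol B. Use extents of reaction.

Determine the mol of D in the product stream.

For B: n = n₀ + 1ξ → 101 = 0 + 1ξ, giving ξ = 101 mol.
Outlet amounts (n = n₀ + ν ξ):
  D: 1170 − 1(101) = 1069
  A: 480 − 1(101) = 379
  B: 0 + 1(101) = 101

1070 mol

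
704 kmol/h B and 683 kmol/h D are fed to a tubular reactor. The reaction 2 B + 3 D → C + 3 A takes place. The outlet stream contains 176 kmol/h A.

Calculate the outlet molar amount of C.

For A: n = n₀ + 3ξ → 176 = 0 + 3ξ, giving ξ = 58.67 kmol/h.
Outlet amounts (n = n₀ + ν ξ):
  B: 704 − 2(58.67) = 586.7
  D: 683 − 3(58.67) = 507
  C: 0 + 1(58.67) = 58.67
  A: 0 + 3(58.67) = 176

58.7 kmol/h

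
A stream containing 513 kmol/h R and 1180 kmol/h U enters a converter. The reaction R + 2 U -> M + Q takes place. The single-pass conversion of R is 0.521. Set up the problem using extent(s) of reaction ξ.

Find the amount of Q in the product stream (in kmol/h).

267 kmol/h

R reacted = 0.521 × 513 = 267.3 kmol/h; ν_R = −1, so ξ = 267.3/1 = 267.3 kmol/h.
Outlet amounts (n = n₀ + ν ξ):
  R: 513 − 1(267.3) = 245.7
  U: 1180 − 2(267.3) = 645.5
  M: 0 + 1(267.3) = 267.3
  Q: 0 + 1(267.3) = 267.3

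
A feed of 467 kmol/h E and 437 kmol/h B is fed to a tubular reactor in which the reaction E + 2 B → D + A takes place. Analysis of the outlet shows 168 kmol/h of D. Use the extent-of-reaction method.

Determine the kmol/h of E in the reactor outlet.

For D: n = n₀ + 1ξ → 168 = 0 + 1ξ, giving ξ = 168 kmol/h.
Outlet amounts (n = n₀ + ν ξ):
  E: 467 − 1(168) = 299
  B: 437 − 2(168) = 101
  D: 0 + 1(168) = 168
  A: 0 + 1(168) = 168

299 kmol/h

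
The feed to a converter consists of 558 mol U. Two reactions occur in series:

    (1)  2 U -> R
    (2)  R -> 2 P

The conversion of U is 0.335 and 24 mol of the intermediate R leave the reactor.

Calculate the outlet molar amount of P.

Conversion of U: U consumed = 2ξ₁ = 0.335 × 558 → ξ₁ = 93.47 mol.
R balance: n_R = 0 + 1ξ₁ − 1ξ₂ = 24 → ξ₂ = (1·93.47 − 24)/1 = 69.47 mol.
Outlet amounts (n = n₀ + Σ ν·ξ):
  U: 558 − 2(93.47) = 371.1
  R: 0 + 1(93.47) − 1(69.47) = 24
  P: 0 + 2(69.47) = 138.9

139 mol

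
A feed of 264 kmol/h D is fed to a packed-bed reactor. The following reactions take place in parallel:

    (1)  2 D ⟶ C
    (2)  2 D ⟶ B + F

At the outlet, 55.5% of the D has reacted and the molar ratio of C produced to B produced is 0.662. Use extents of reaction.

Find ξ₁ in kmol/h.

ξ₁ = 29.2 kmol/h

Conversion of D: D consumed = 0.555 × 264 = 146.5 kmol/h = 2ξ₁ + 2ξ₂.
Selectivity: 1ξ₁ / (1ξ₂) = 0.662 → ξ₁ = 0.662 ξ₂.
Substitute: (2·0.662 + 2) ξ₂ = 146.5 → ξ₂ = 44.08 kmol/h, ξ₁ = 29.18 kmol/h.
Outlet amounts (n = n₀ + Σ ν·ξ):
  D: 264 − 2(29.18) − 2(44.08) = 117.5
  C: 0 + 1(29.18) = 29.18
  B: 0 + 1(44.08) = 44.08
  F: 0 + 1(44.08) = 44.08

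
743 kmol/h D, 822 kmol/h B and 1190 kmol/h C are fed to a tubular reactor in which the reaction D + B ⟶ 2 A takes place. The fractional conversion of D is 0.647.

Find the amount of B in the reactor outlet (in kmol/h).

D reacted = 0.647 × 743 = 480.7 kmol/h; ν_D = −1, so ξ = 480.7/1 = 480.7 kmol/h.
Outlet amounts (n = n₀ + ν ξ):
  D: 743 − 1(480.7) = 262.3
  B: 822 − 1(480.7) = 341.3
  A: 0 + 2(480.7) = 961.4
  C: 1190 (inert)

341 kmol/h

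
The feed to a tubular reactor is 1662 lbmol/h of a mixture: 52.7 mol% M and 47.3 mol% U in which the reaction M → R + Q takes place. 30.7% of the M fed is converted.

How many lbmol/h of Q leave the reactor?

269 lbmol/h

M reacted = 0.307 × 875.9 = 268.9 lbmol/h; ν_M = −1, so ξ = 268.9/1 = 268.9 lbmol/h.
Outlet amounts (n = n₀ + ν ξ):
  M: 875.9 − 1(268.9) = 607
  R: 0 + 1(268.9) = 268.9
  Q: 0 + 1(268.9) = 268.9
  U: 786.1 (inert)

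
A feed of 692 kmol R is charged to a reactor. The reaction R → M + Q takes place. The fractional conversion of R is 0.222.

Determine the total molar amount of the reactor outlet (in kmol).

846 kmol

R reacted = 0.222 × 692 = 153.6 kmol; ν_R = −1, so ξ = 153.6/1 = 153.6 kmol.
Outlet amounts (n = n₀ + ν ξ):
  R: 692 − 1(153.6) = 538.4
  M: 0 + 1(153.6) = 153.6
  Q: 0 + 1(153.6) = 153.6
Total out = 538.4 + 153.6 + 153.6 = 845.6 kmol.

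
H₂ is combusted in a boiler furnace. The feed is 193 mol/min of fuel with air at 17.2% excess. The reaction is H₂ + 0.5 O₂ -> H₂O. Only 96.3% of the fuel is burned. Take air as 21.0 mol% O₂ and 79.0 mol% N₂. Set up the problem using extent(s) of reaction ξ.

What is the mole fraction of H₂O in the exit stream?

0.291

Stoichiometric O₂ = 0.5 × 193 = 96.5 mol/min; O₂ fed = 96.5 × 1.172 = 113.1 mol/min.
N₂ fed = 113.1 × 79/21 = 425.5 mol/min.
Fuel reacted = 0.963 × 193 → ξ = 185.9 mol/min.
Outlet (n = n₀ + ν ξ):
  H₂: 193 − 1(185.9) = 7.141
  O₂: 113.1 − 0.5(185.9) = 20.17
  N₂: 425.5 (inert)
  H₂O: 0 + 1(185.9) = 185.9
Total out = 638.6 mol/min; y_H₂O = 185.9 / 638.6 = 0.291.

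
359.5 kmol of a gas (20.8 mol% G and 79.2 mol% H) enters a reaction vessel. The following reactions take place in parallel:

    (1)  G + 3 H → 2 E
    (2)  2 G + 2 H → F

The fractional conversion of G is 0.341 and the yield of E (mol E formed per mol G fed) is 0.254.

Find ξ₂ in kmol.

Yield of E: 2ξ₁ / 74.78 = 0.254 → ξ₁ = 9.497 kmol.
Conversion of G: 1ξ₁ + 2ξ₂ = 0.341 × 74.78 = 25.5 → ξ₂ = 8.001 kmol.
Outlet amounts (n = n₀ + Σ ν·ξ):
  G: 74.78 − 1(9.497) − 2(8.001) = 49.28
  H: 284.7 − 3(9.497) − 2(8.001) = 240.2
  E: 0 + 2(9.497) = 18.99
  F: 0 + 1(8.001) = 8.001

ξ₂ = 8 kmol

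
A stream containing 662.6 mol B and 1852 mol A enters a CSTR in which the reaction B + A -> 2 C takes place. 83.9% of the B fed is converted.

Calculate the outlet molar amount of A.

1300 mol

B reacted = 0.839 × 662.6 = 555.9 mol; ν_B = −1, so ξ = 555.9/1 = 555.9 mol.
Outlet amounts (n = n₀ + ν ξ):
  B: 662.6 − 1(555.9) = 106.7
  A: 1852 − 1(555.9) = 1296
  C: 0 + 2(555.9) = 1112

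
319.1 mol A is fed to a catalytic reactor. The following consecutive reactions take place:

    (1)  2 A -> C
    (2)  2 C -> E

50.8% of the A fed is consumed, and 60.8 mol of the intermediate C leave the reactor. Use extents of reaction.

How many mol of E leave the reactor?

Conversion of A: A consumed = 2ξ₁ = 0.508 × 319.1 → ξ₁ = 81.05 mol.
C balance: n_C = 0 + 1ξ₁ − 2ξ₂ = 60.8 → ξ₂ = (1·81.05 − 60.8)/2 = 10.13 mol.
Outlet amounts (n = n₀ + Σ ν·ξ):
  A: 319.1 − 2(81.05) = 157
  C: 0 + 1(81.05) − 2(10.13) = 60.8
  E: 0 + 1(10.13) = 10.13

10.1 mol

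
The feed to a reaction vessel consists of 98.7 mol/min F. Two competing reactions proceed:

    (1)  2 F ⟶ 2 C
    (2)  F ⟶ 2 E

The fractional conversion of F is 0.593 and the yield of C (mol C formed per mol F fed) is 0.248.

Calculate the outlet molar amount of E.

Yield of C: 2ξ₁ / 98.7 = 0.248 → ξ₁ = 12.24 mol/min.
Conversion of F: 2ξ₁ + 1ξ₂ = 0.593 × 98.7 = 58.53 → ξ₂ = 34.05 mol/min.
Outlet amounts (n = n₀ + Σ ν·ξ):
  F: 98.7 − 2(12.24) − 1(34.05) = 40.17
  C: 0 + 2(12.24) = 24.48
  E: 0 + 2(34.05) = 68.1

68.1 mol/min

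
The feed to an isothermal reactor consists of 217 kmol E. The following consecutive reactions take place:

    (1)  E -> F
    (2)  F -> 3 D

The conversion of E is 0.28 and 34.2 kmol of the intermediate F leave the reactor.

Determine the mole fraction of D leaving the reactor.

Conversion of E: E consumed = 1ξ₁ = 0.28 × 217 → ξ₁ = 60.76 kmol.
F balance: n_F = 0 + 1ξ₁ − 1ξ₂ = 34.2 → ξ₂ = (1·60.76 − 34.2)/1 = 26.56 kmol.
Outlet amounts (n = n₀ + Σ ν·ξ):
  E: 217 − 1(60.76) = 156.2
  F: 0 + 1(60.76) − 1(26.56) = 34.2
  D: 0 + 3(26.56) = 79.68
Total out = 270.1 kmol; y_D = 79.68 / 270.1 = 0.295.

0.295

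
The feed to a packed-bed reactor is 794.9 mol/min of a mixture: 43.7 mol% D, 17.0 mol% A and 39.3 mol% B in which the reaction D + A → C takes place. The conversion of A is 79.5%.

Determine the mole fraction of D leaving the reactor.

0.349

A reacted = 0.795 × 135.1 = 107.4 mol/min; ν_A = −1, so ξ = 107.4/1 = 107.4 mol/min.
Outlet amounts (n = n₀ + ν ξ):
  D: 347.4 − 1(107.4) = 239.9
  A: 135.1 − 1(107.4) = 27.7
  C: 0 + 1(107.4) = 107.4
  B: 312.4 (inert)
Total out = 687.5 mol/min; y_D = 239.9 / 687.5 = 0.349.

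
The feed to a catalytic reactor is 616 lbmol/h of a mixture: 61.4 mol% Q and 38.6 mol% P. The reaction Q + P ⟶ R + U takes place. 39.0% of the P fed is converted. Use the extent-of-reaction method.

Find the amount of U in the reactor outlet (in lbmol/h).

92.7 lbmol/h

P reacted = 0.39 × 237.8 = 92.73 lbmol/h; ν_P = −1, so ξ = 92.73/1 = 92.73 lbmol/h.
Outlet amounts (n = n₀ + ν ξ):
  Q: 378.2 − 1(92.73) = 285.5
  P: 237.8 − 1(92.73) = 145
  R: 0 + 1(92.73) = 92.73
  U: 0 + 1(92.73) = 92.73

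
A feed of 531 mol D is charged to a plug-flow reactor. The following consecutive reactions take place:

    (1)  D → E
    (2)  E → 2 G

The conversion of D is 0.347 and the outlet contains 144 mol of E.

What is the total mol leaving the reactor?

571 mol

Conversion of D: D consumed = 1ξ₁ = 0.347 × 531 → ξ₁ = 184.3 mol.
E balance: n_E = 0 + 1ξ₁ − 1ξ₂ = 144 → ξ₂ = (1·184.3 − 144)/1 = 40.26 mol.
Outlet amounts (n = n₀ + Σ ν·ξ):
  D: 531 − 1(184.3) = 346.7
  E: 0 + 1(184.3) − 1(40.26) = 144
  G: 0 + 2(40.26) = 80.51
Total out = 346.7 + 144 + 80.51 = 571.3 mol.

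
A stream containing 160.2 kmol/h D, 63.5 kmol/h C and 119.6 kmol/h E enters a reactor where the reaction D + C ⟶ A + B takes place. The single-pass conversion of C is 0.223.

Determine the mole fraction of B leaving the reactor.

C reacted = 0.223 × 63.5 = 14.16 kmol/h; ν_C = −1, so ξ = 14.16/1 = 14.16 kmol/h.
Outlet amounts (n = n₀ + ν ξ):
  D: 160.2 − 1(14.16) = 146
  C: 63.5 − 1(14.16) = 49.34
  A: 0 + 1(14.16) = 14.16
  B: 0 + 1(14.16) = 14.16
  E: 119.6 (inert)
Total out = 343.3 kmol/h; y_B = 14.16 / 343.3 = 0.04125.

0.0412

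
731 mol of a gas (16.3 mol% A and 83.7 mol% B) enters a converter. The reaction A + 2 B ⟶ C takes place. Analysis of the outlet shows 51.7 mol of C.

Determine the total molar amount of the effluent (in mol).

628 mol

For C: n = n₀ + 1ξ → 51.7 = 0 + 1ξ, giving ξ = 51.7 mol.
Outlet amounts (n = n₀ + ν ξ):
  A: 119.2 − 1(51.7) = 67.45
  B: 611.8 − 2(51.7) = 508.4
  C: 0 + 1(51.7) = 51.7
Total out = 67.45 + 508.4 + 51.7 = 627.6 mol.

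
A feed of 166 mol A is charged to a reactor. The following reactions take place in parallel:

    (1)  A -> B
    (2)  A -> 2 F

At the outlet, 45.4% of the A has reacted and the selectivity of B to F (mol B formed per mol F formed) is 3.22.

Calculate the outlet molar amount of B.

65.2 mol

Conversion of A: A consumed = 0.454 × 166 = 75.36 mol = 1ξ₁ + 1ξ₂.
Selectivity: 1ξ₁ / (2ξ₂) = 3.22 → ξ₁ = 6.44 ξ₂.
Substitute: (1·6.44 + 1) ξ₂ = 75.36 → ξ₂ = 10.13 mol, ξ₁ = 65.23 mol.
Outlet amounts (n = n₀ + Σ ν·ξ):
  A: 166 − 1(65.23) − 1(10.13) = 90.64
  B: 0 + 1(65.23) = 65.23
  F: 0 + 2(10.13) = 20.26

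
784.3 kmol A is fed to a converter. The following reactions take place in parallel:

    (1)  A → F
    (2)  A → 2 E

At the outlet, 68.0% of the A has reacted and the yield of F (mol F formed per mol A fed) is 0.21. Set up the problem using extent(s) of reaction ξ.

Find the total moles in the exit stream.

1150 kmol

Yield of F: 1ξ₁ / 784.3 = 0.21 → ξ₁ = 164.7 kmol.
Conversion of A: 1ξ₁ + 1ξ₂ = 0.68 × 784.3 = 533.3 → ξ₂ = 368.6 kmol.
Outlet amounts (n = n₀ + Σ ν·ξ):
  A: 784.3 − 1(164.7) − 1(368.6) = 251
  F: 0 + 1(164.7) = 164.7
  E: 0 + 2(368.6) = 737.2
Total out = 251 + 164.7 + 737.2 = 1153 kmol.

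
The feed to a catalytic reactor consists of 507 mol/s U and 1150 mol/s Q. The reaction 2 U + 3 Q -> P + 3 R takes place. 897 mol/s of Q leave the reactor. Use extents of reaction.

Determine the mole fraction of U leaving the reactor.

0.215

For Q: n = n₀ − 3ξ → 897 = 1150 − 3ξ, giving ξ = 84.33 mol/s.
Outlet amounts (n = n₀ + ν ξ):
  U: 507 − 2(84.33) = 338.3
  Q: 1150 − 3(84.33) = 897
  P: 0 + 1(84.33) = 84.33
  R: 0 + 3(84.33) = 253
Total out = 1573 mol/s; y_U = 338.3 / 1573 = 0.2151.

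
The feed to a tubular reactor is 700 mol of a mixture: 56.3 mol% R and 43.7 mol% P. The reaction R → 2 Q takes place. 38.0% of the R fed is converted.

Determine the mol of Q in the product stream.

300 mol

R reacted = 0.38 × 394.1 = 149.8 mol; ν_R = −1, so ξ = 149.8/1 = 149.8 mol.
Outlet amounts (n = n₀ + ν ξ):
  R: 394.1 − 1(149.8) = 244.3
  Q: 0 + 2(149.8) = 299.5
  P: 305.9 (inert)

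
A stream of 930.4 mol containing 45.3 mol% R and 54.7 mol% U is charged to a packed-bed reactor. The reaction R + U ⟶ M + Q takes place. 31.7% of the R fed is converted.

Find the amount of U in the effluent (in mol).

375 mol

R reacted = 0.317 × 421.5 = 133.6 mol; ν_R = −1, so ξ = 133.6/1 = 133.6 mol.
Outlet amounts (n = n₀ + ν ξ):
  R: 421.5 − 1(133.6) = 287.9
  U: 508.9 − 1(133.6) = 375.3
  M: 0 + 1(133.6) = 133.6
  Q: 0 + 1(133.6) = 133.6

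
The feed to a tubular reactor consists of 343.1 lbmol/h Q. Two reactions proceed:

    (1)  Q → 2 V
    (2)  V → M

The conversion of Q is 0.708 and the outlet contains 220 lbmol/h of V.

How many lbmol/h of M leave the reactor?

Conversion of Q: Q consumed = 1ξ₁ = 0.708 × 343.1 → ξ₁ = 242.9 lbmol/h.
V balance: n_V = 0 + 2ξ₁ − 1ξ₂ = 220 → ξ₂ = (2·242.9 − 220)/1 = 265.8 lbmol/h.
Outlet amounts (n = n₀ + Σ ν·ξ):
  Q: 343.1 − 1(242.9) = 100.2
  V: 0 + 2(242.9) − 1(265.8) = 220
  M: 0 + 1(265.8) = 265.8

266 lbmol/h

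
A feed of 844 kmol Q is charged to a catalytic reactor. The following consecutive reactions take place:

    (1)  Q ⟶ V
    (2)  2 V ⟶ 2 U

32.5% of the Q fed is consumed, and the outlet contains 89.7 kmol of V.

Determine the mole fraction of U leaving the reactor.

0.219

Conversion of Q: Q consumed = 1ξ₁ = 0.325 × 844 → ξ₁ = 274.3 kmol.
V balance: n_V = 0 + 1ξ₁ − 2ξ₂ = 89.7 → ξ₂ = (1·274.3 − 89.7)/2 = 92.3 kmol.
Outlet amounts (n = n₀ + Σ ν·ξ):
  Q: 844 − 1(274.3) = 569.7
  V: 0 + 1(274.3) − 2(92.3) = 89.7
  U: 0 + 2(92.3) = 184.6
Total out = 844 kmol; y_U = 184.6 / 844 = 0.2187.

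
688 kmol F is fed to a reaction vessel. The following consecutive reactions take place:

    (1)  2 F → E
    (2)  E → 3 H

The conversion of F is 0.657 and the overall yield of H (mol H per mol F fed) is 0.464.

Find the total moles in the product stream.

Conversion of F: F consumed = 2ξ₁ = 0.657 × 688 → ξ₁ = 226 kmol.
Yield of H: 3ξ₂ / 688 = 0.464 → ξ₂ = 106.4 kmol.
Outlet amounts (n = n₀ + Σ ν·ξ):
  F: 688 − 2(226) = 236
  E: 0 + 1(226) − 1(106.4) = 119.6
  H: 0 + 3(106.4) = 319.2
Total out = 236 + 119.6 + 319.2 = 674.8 kmol.

675 kmol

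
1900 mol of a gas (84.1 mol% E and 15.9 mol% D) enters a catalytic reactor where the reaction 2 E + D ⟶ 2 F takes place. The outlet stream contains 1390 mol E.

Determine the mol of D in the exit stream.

198 mol

For E: n = n₀ − 2ξ → 1390 = 1598 − 2ξ, giving ξ = 104 mol.
Outlet amounts (n = n₀ + ν ξ):
  E: 1598 − 2(104) = 1390
  D: 302.1 − 1(104) = 198.1
  F: 0 + 2(104) = 207.9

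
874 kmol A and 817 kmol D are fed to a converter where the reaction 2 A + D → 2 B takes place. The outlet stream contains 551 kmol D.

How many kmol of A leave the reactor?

342 kmol

For D: n = n₀ − 1ξ → 551 = 817 − 1ξ, giving ξ = 266 kmol.
Outlet amounts (n = n₀ + ν ξ):
  A: 874 − 2(266) = 342
  D: 817 − 1(266) = 551
  B: 0 + 2(266) = 532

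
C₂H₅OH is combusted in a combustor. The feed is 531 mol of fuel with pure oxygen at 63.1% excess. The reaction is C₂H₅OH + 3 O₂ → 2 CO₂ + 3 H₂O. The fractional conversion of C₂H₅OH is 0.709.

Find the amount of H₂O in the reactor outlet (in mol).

1130 mol

Stoichiometric O₂ = 3 × 531 = 1593 mol; O₂ fed = 1593 × 1.631 = 2598 mol.
Fuel reacted = 0.709 × 531 → ξ = 376.5 mol.
Outlet (n = n₀ + ν ξ):
  C₂H₅OH: 531 − 1(376.5) = 154.5
  O₂: 2598 − 3(376.5) = 1469
  CO₂: 0 + 2(376.5) = 753
  H₂O: 0 + 3(376.5) = 1129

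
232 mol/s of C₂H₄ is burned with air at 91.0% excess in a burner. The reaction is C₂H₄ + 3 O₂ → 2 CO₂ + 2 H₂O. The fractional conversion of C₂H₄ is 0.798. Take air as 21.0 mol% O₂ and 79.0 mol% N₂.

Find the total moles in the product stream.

6560 mol/s

Stoichiometric O₂ = 3 × 232 = 696 mol/s; O₂ fed = 696 × 1.910 = 1329 mol/s.
N₂ fed = 1329 × 79/21 = 5001 mol/s.
Fuel reacted = 0.798 × 232 → ξ = 185.1 mol/s.
Outlet (n = n₀ + ν ξ):
  C₂H₄: 232 − 1(185.1) = 46.86
  O₂: 1329 − 3(185.1) = 774
  N₂: 5001 (inert)
  CO₂: 0 + 2(185.1) = 370.3
  H₂O: 0 + 2(185.1) = 370.3
Total out = 46.86 + 774 + 5001 + 370.3 + 370.3 = 6562 mol/s.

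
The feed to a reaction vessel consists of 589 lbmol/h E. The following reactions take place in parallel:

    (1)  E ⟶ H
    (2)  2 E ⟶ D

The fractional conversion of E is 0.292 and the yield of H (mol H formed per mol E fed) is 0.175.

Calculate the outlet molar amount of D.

34.5 lbmol/h

Yield of H: 1ξ₁ / 589 = 0.175 → ξ₁ = 103.1 lbmol/h.
Conversion of E: 1ξ₁ + 2ξ₂ = 0.292 × 589 = 172 → ξ₂ = 34.46 lbmol/h.
Outlet amounts (n = n₀ + Σ ν·ξ):
  E: 589 − 1(103.1) − 2(34.46) = 417
  H: 0 + 1(103.1) = 103.1
  D: 0 + 1(34.46) = 34.46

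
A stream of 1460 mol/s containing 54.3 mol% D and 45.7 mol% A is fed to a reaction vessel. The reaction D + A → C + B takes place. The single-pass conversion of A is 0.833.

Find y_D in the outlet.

A reacted = 0.833 × 667.2 = 555.8 mol/s; ν_A = −1, so ξ = 555.8/1 = 555.8 mol/s.
Outlet amounts (n = n₀ + ν ξ):
  D: 792.8 − 1(555.8) = 237
  A: 667.2 − 1(555.8) = 111.4
  C: 0 + 1(555.8) = 555.8
  B: 0 + 1(555.8) = 555.8
Total out = 1460 mol/s; y_D = 237 / 1460 = 0.1623.

0.162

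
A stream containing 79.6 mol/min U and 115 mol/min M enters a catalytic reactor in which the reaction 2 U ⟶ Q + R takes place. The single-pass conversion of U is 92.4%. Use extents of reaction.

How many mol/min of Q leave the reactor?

36.8 mol/min

U reacted = 0.924 × 79.6 = 73.55 mol/min; ν_U = −2, so ξ = 73.55/2 = 36.78 mol/min.
Outlet amounts (n = n₀ + ν ξ):
  U: 79.6 − 2(36.78) = 6.05
  Q: 0 + 1(36.78) = 36.78
  R: 0 + 1(36.78) = 36.78
  M: 115 (inert)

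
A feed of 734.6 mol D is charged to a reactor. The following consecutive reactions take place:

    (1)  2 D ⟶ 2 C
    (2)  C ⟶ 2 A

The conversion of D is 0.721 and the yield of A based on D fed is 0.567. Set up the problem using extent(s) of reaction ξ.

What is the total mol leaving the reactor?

Conversion of D: D consumed = 2ξ₁ = 0.721 × 734.6 → ξ₁ = 264.8 mol.
Yield of A: 2ξ₂ / 734.6 = 0.567 → ξ₂ = 208.3 mol.
Outlet amounts (n = n₀ + Σ ν·ξ):
  D: 734.6 − 2(264.8) = 205
  C: 0 + 2(264.8) − 1(208.3) = 321.4
  A: 0 + 2(208.3) = 416.5
Total out = 205 + 321.4 + 416.5 = 942.9 mol.

943 mol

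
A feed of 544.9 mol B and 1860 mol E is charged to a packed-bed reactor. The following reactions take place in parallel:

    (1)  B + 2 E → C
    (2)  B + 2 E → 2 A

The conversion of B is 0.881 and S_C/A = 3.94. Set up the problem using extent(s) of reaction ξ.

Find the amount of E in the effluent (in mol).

Conversion of B: B consumed = 0.881 × 544.9 = 480.1 mol = 1ξ₁ + 1ξ₂.
Selectivity: 1ξ₁ / (2ξ₂) = 3.94 → ξ₁ = 7.88 ξ₂.
Substitute: (1·7.88 + 1) ξ₂ = 480.1 → ξ₂ = 54.06 mol, ξ₁ = 426 mol.
Outlet amounts (n = n₀ + Σ ν·ξ):
  B: 544.9 − 1(426) − 1(54.06) = 64.84
  E: 1860 − 2(426) − 2(54.06) = 899.9
  C: 0 + 1(426) = 426
  A: 0 + 2(54.06) = 108.1

900 mol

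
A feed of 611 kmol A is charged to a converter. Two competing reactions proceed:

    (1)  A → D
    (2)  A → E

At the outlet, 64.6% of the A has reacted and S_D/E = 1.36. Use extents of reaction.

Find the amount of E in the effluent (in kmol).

Conversion of A: A consumed = 0.646 × 611 = 394.7 kmol = 1ξ₁ + 1ξ₂.
Selectivity: 1ξ₁ / (1ξ₂) = 1.36 → ξ₁ = 1.36 ξ₂.
Substitute: (1·1.36 + 1) ξ₂ = 394.7 → ξ₂ = 167.2 kmol, ξ₁ = 227.5 kmol.
Outlet amounts (n = n₀ + Σ ν·ξ):
  A: 611 − 1(227.5) − 1(167.2) = 216.3
  D: 0 + 1(227.5) = 227.5
  E: 0 + 1(167.2) = 167.2

167 kmol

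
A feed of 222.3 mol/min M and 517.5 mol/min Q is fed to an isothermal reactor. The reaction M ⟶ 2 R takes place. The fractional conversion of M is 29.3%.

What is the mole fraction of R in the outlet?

M reacted = 0.293 × 222.3 = 65.13 mol/min; ν_M = −1, so ξ = 65.13/1 = 65.13 mol/min.
Outlet amounts (n = n₀ + ν ξ):
  M: 222.3 − 1(65.13) = 157.2
  R: 0 + 2(65.13) = 130.3
  Q: 517.5 (inert)
Total out = 804.9 mol/min; y_R = 130.3 / 804.9 = 0.1618.

0.162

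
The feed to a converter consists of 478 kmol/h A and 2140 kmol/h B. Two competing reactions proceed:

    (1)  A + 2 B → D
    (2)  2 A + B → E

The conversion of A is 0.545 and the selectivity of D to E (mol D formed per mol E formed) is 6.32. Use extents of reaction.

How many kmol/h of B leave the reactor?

1710 kmol/h

Conversion of A: A consumed = 0.545 × 478 = 260.5 kmol/h = 1ξ₁ + 2ξ₂.
Selectivity: 1ξ₁ / (1ξ₂) = 6.32 → ξ₁ = 6.32 ξ₂.
Substitute: (1·6.32 + 2) ξ₂ = 260.5 → ξ₂ = 31.31 kmol/h, ξ₁ = 197.9 kmol/h.
Outlet amounts (n = n₀ + Σ ν·ξ):
  A: 478 − 1(197.9) − 2(31.31) = 217.5
  B: 2140 − 2(197.9) − 1(31.31) = 1713
  D: 0 + 1(197.9) = 197.9
  E: 0 + 1(31.31) = 31.31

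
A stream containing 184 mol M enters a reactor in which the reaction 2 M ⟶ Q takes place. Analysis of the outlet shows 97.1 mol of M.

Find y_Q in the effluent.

For M: n = n₀ − 2ξ → 97.1 = 184 − 2ξ, giving ξ = 43.45 mol.
Outlet amounts (n = n₀ + ν ξ):
  M: 184 − 2(43.45) = 97.1
  Q: 0 + 1(43.45) = 43.45
Total out = 140.6 mol; y_Q = 43.45 / 140.6 = 0.3091.

0.309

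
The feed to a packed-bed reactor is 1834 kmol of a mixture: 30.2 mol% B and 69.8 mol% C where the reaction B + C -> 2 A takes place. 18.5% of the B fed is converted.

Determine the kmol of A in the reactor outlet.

205 kmol

B reacted = 0.185 × 553.9 = 102.5 kmol; ν_B = −1, so ξ = 102.5/1 = 102.5 kmol.
Outlet amounts (n = n₀ + ν ξ):
  B: 553.9 − 1(102.5) = 451.4
  C: 1280 − 1(102.5) = 1178
  A: 0 + 2(102.5) = 204.9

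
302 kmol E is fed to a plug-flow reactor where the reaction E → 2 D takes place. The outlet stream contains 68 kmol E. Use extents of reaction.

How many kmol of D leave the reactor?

For E: n = n₀ − 1ξ → 68 = 302 − 1ξ, giving ξ = 234 kmol.
Outlet amounts (n = n₀ + ν ξ):
  E: 302 − 1(234) = 68
  D: 0 + 2(234) = 468

468 kmol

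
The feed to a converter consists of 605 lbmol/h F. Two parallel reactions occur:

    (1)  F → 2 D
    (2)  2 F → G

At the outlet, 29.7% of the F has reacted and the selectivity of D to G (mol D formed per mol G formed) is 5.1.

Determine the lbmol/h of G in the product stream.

39.5 lbmol/h

Conversion of F: F consumed = 0.297 × 605 = 179.7 lbmol/h = 1ξ₁ + 2ξ₂.
Selectivity: 2ξ₁ / (1ξ₂) = 5.1 → ξ₁ = 2.55 ξ₂.
Substitute: (1·2.55 + 2) ξ₂ = 179.7 → ξ₂ = 39.49 lbmol/h, ξ₁ = 100.7 lbmol/h.
Outlet amounts (n = n₀ + Σ ν·ξ):
  F: 605 − 1(100.7) − 2(39.49) = 425.3
  D: 0 + 2(100.7) = 201.4
  G: 0 + 1(39.49) = 39.49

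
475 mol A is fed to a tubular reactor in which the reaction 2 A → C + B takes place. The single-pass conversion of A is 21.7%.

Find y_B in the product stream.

0.108

A reacted = 0.217 × 475 = 103.1 mol; ν_A = −2, so ξ = 103.1/2 = 51.54 mol.
Outlet amounts (n = n₀ + ν ξ):
  A: 475 − 2(51.54) = 371.9
  C: 0 + 1(51.54) = 51.54
  B: 0 + 1(51.54) = 51.54
Total out = 475 mol; y_B = 51.54 / 475 = 0.1085.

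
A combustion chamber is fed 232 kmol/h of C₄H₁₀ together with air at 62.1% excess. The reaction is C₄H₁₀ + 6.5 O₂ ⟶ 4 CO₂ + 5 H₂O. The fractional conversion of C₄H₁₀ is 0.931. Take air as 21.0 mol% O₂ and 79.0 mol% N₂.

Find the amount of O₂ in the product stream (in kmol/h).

1040 kmol/h

Stoichiometric O₂ = 6.5 × 232 = 1508 kmol/h; O₂ fed = 1508 × 1.621 = 2444 kmol/h.
N₂ fed = 2444 × 79/21 = 9196 kmol/h.
Fuel reacted = 0.931 × 232 → ξ = 216 kmol/h.
Outlet (n = n₀ + ν ξ):
  C₄H₁₀: 232 − 1(216) = 16.01
  O₂: 2444 − 6.5(216) = 1041
  N₂: 9196 (inert)
  CO₂: 0 + 4(216) = 864
  H₂O: 0 + 5(216) = 1080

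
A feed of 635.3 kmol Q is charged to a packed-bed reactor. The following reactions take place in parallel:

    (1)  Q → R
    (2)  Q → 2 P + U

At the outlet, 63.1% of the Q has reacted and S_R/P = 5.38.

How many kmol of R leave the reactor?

Conversion of Q: Q consumed = 0.631 × 635.3 = 400.9 kmol = 1ξ₁ + 1ξ₂.
Selectivity: 1ξ₁ / (2ξ₂) = 5.38 → ξ₁ = 10.76 ξ₂.
Substitute: (1·10.76 + 1) ξ₂ = 400.9 → ξ₂ = 34.09 kmol, ξ₁ = 366.8 kmol.
Outlet amounts (n = n₀ + Σ ν·ξ):
  Q: 635.3 − 1(366.8) − 1(34.09) = 234.4
  R: 0 + 1(366.8) = 366.8
  P: 0 + 2(34.09) = 68.18
  U: 0 + 1(34.09) = 34.09

367 kmol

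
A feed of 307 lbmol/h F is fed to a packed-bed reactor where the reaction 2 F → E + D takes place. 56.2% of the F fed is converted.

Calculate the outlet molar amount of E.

86.3 lbmol/h

F reacted = 0.562 × 307 = 172.5 lbmol/h; ν_F = −2, so ξ = 172.5/2 = 86.27 lbmol/h.
Outlet amounts (n = n₀ + ν ξ):
  F: 307 − 2(86.27) = 134.5
  E: 0 + 1(86.27) = 86.27
  D: 0 + 1(86.27) = 86.27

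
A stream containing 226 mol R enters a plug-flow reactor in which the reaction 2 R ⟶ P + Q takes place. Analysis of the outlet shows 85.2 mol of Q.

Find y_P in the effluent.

0.377

For Q: n = n₀ + 1ξ → 85.2 = 0 + 1ξ, giving ξ = 85.2 mol.
Outlet amounts (n = n₀ + ν ξ):
  R: 226 − 2(85.2) = 55.6
  P: 0 + 1(85.2) = 85.2
  Q: 0 + 1(85.2) = 85.2
Total out = 226 mol; y_P = 85.2 / 226 = 0.377.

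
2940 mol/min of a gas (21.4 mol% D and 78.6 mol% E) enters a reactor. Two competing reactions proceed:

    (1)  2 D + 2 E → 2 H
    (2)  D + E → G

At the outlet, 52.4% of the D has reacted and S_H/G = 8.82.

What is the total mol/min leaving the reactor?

2610 mol/min

Conversion of D: D consumed = 0.524 × 629.2 = 329.7 mol/min = 2ξ₁ + 1ξ₂.
Selectivity: 2ξ₁ / (1ξ₂) = 8.82 → ξ₁ = 4.41 ξ₂.
Substitute: (2·4.41 + 1) ξ₂ = 329.7 → ξ₂ = 33.57 mol/min, ξ₁ = 148.1 mol/min.
Outlet amounts (n = n₀ + Σ ν·ξ):
  D: 629.2 − 2(148.1) − 1(33.57) = 299.5
  E: 2311 − 2(148.1) − 1(33.57) = 1981
  H: 0 + 2(148.1) = 296.1
  G: 0 + 1(33.57) = 33.57
Total out = 299.5 + 1981 + 296.1 + 33.57 = 2610 mol/min.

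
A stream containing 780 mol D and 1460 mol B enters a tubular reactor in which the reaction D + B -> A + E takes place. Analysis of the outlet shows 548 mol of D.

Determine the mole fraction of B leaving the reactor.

0.548

For D: n = n₀ − 1ξ → 548 = 780 − 1ξ, giving ξ = 232 mol.
Outlet amounts (n = n₀ + ν ξ):
  D: 780 − 1(232) = 548
  B: 1460 − 1(232) = 1228
  A: 0 + 1(232) = 232
  E: 0 + 1(232) = 232
Total out = 2240 mol; y_B = 1228 / 2240 = 0.5482.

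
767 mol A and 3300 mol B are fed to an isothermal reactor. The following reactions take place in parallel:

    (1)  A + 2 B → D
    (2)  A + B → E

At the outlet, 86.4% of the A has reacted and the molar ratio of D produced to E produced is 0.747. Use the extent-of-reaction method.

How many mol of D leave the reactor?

283 mol

Conversion of A: A consumed = 0.864 × 767 = 662.7 mol = 1ξ₁ + 1ξ₂.
Selectivity: 1ξ₁ / (1ξ₂) = 0.747 → ξ₁ = 0.747 ξ₂.
Substitute: (1·0.747 + 1) ξ₂ = 662.7 → ξ₂ = 379.3 mol, ξ₁ = 283.4 mol.
Outlet amounts (n = n₀ + Σ ν·ξ):
  A: 767 − 1(283.4) − 1(379.3) = 104.3
  B: 3300 − 2(283.4) − 1(379.3) = 2354
  D: 0 + 1(283.4) = 283.4
  E: 0 + 1(379.3) = 379.3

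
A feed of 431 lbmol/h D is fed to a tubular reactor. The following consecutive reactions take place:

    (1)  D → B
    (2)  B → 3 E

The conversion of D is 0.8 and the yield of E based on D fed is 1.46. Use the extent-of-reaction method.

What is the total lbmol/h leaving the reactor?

Conversion of D: D consumed = 1ξ₁ = 0.8 × 431 → ξ₁ = 344.8 lbmol/h.
Yield of E: 3ξ₂ / 431 = 1.46 → ξ₂ = 209.8 lbmol/h.
Outlet amounts (n = n₀ + Σ ν·ξ):
  D: 431 − 1(344.8) = 86.2
  B: 0 + 1(344.8) − 1(209.8) = 135
  E: 0 + 3(209.8) = 629.3
Total out = 86.2 + 135 + 629.3 = 850.5 lbmol/h.

851 lbmol/h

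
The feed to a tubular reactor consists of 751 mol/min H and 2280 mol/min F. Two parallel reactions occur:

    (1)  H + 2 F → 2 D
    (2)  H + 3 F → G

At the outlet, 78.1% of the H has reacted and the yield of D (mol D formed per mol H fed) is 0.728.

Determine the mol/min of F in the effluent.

Yield of D: 2ξ₁ / 751 = 0.728 → ξ₁ = 273.4 mol/min.
Conversion of H: 1ξ₁ + 1ξ₂ = 0.781 × 751 = 586.5 → ξ₂ = 313.2 mol/min.
Outlet amounts (n = n₀ + Σ ν·ξ):
  H: 751 − 1(273.4) − 1(313.2) = 164.5
  F: 2280 − 2(273.4) − 3(313.2) = 793.8
  D: 0 + 2(273.4) = 546.7
  G: 0 + 1(313.2) = 313.2

794 mol/min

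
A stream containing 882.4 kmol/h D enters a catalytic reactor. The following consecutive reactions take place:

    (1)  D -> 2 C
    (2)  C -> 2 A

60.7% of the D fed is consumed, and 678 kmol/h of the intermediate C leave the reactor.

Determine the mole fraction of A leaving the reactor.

0.434

Conversion of D: D consumed = 1ξ₁ = 0.607 × 882.4 → ξ₁ = 535.6 kmol/h.
C balance: n_C = 0 + 2ξ₁ − 1ξ₂ = 678 → ξ₂ = (2·535.6 − 678)/1 = 393.2 kmol/h.
Outlet amounts (n = n₀ + Σ ν·ξ):
  D: 882.4 − 1(535.6) = 346.8
  C: 0 + 2(535.6) − 1(393.2) = 678
  A: 0 + 2(393.2) = 786.5
Total out = 1811 kmol/h; y_A = 786.5 / 1811 = 0.4342.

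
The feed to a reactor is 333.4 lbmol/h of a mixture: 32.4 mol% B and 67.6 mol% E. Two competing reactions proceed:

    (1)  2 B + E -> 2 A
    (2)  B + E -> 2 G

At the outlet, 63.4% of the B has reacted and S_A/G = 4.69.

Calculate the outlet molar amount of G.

Conversion of B: B consumed = 0.634 × 108 = 68.49 lbmol/h = 2ξ₁ + 1ξ₂.
Selectivity: 2ξ₁ / (2ξ₂) = 4.69 → ξ₁ = 4.69 ξ₂.
Substitute: (2·4.69 + 1) ξ₂ = 68.49 → ξ₂ = 6.598 lbmol/h, ξ₁ = 30.94 lbmol/h.
Outlet amounts (n = n₀ + Σ ν·ξ):
  B: 108 − 2(30.94) − 1(6.598) = 39.54
  E: 225.4 − 1(30.94) − 1(6.598) = 187.8
  A: 0 + 2(30.94) = 61.89
  G: 0 + 2(6.598) = 13.2

13.2 lbmol/h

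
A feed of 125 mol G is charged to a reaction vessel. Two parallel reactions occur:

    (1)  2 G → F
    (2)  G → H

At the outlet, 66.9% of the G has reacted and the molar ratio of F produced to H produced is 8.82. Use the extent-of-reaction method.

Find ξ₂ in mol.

Conversion of G: G consumed = 0.669 × 125 = 83.62 mol = 2ξ₁ + 1ξ₂.
Selectivity: 1ξ₁ / (1ξ₂) = 8.82 → ξ₁ = 8.82 ξ₂.
Substitute: (2·8.82 + 1) ξ₂ = 83.62 → ξ₂ = 4.486 mol, ξ₁ = 39.57 mol.
Outlet amounts (n = n₀ + Σ ν·ξ):
  G: 125 − 2(39.57) − 1(4.486) = 41.38
  F: 0 + 1(39.57) = 39.57
  H: 0 + 1(4.486) = 4.486

ξ₂ = 4.49 mol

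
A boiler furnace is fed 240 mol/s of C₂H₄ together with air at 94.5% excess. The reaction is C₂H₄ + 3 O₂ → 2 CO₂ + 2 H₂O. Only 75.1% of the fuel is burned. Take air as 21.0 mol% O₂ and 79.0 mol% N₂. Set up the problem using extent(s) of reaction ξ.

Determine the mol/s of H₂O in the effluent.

Stoichiometric O₂ = 3 × 240 = 720 mol/s; O₂ fed = 720 × 1.945 = 1400 mol/s.
N₂ fed = 1400 × 79/21 = 5268 mol/s.
Fuel reacted = 0.751 × 240 → ξ = 180.2 mol/s.
Outlet (n = n₀ + ν ξ):
  C₂H₄: 240 − 1(180.2) = 59.76
  O₂: 1400 − 3(180.2) = 859.7
  N₂: 5268 (inert)
  CO₂: 0 + 2(180.2) = 360.5
  H₂O: 0 + 2(180.2) = 360.5

360 mol/s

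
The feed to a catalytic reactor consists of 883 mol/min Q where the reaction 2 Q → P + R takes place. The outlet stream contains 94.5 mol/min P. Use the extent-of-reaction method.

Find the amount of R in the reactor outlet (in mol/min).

94.5 mol/min

For P: n = n₀ + 1ξ → 94.5 = 0 + 1ξ, giving ξ = 94.5 mol/min.
Outlet amounts (n = n₀ + ν ξ):
  Q: 883 − 2(94.5) = 694
  P: 0 + 1(94.5) = 94.5
  R: 0 + 1(94.5) = 94.5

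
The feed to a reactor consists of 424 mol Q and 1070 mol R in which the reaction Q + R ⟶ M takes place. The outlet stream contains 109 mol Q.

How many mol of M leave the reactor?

For Q: n = n₀ − 1ξ → 109 = 424 − 1ξ, giving ξ = 315 mol.
Outlet amounts (n = n₀ + ν ξ):
  Q: 424 − 1(315) = 109
  R: 1070 − 1(315) = 755
  M: 0 + 1(315) = 315

315 mol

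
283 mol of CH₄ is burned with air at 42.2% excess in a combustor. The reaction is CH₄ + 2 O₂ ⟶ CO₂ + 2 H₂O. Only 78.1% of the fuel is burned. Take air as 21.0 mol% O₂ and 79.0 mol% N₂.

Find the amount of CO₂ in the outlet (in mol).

221 mol

Stoichiometric O₂ = 2 × 283 = 566 mol; O₂ fed = 566 × 1.422 = 804.9 mol.
N₂ fed = 804.9 × 79/21 = 3028 mol.
Fuel reacted = 0.781 × 283 → ξ = 221 mol.
Outlet (n = n₀ + ν ξ):
  CH₄: 283 − 1(221) = 61.98
  O₂: 804.9 − 2(221) = 362.8
  N₂: 3028 (inert)
  CO₂: 0 + 1(221) = 221
  H₂O: 0 + 2(221) = 442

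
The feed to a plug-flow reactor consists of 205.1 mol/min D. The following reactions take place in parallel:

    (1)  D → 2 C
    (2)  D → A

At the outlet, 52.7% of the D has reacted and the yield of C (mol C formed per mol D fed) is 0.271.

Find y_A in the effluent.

0.345

Yield of C: 2ξ₁ / 205.1 = 0.271 → ξ₁ = 27.79 mol/min.
Conversion of D: 1ξ₁ + 1ξ₂ = 0.527 × 205.1 = 108.1 → ξ₂ = 80.3 mol/min.
Outlet amounts (n = n₀ + Σ ν·ξ):
  D: 205.1 − 1(27.79) − 1(80.3) = 97.01
  C: 0 + 2(27.79) = 55.58
  A: 0 + 1(80.3) = 80.3
Total out = 232.9 mol/min; y_A = 80.3 / 232.9 = 0.3448.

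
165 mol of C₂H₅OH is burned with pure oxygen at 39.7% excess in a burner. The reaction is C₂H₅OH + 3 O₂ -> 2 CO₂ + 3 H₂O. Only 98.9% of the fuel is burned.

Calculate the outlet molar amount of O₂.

202 mol

Stoichiometric O₂ = 3 × 165 = 495 mol; O₂ fed = 495 × 1.397 = 691.5 mol.
Fuel reacted = 0.989 × 165 → ξ = 163.2 mol.
Outlet (n = n₀ + ν ξ):
  C₂H₅OH: 165 − 1(163.2) = 1.815
  O₂: 691.5 − 3(163.2) = 202
  CO₂: 0 + 2(163.2) = 326.4
  H₂O: 0 + 3(163.2) = 489.6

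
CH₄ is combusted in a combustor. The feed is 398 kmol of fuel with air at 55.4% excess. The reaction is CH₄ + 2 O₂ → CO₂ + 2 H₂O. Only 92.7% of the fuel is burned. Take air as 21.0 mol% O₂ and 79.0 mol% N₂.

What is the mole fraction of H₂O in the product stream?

0.117

Stoichiometric O₂ = 2 × 398 = 796 kmol; O₂ fed = 796 × 1.554 = 1237 kmol.
N₂ fed = 1237 × 79/21 = 4653 kmol.
Fuel reacted = 0.927 × 398 → ξ = 368.9 kmol.
Outlet (n = n₀ + ν ξ):
  CH₄: 398 − 1(368.9) = 29.05
  O₂: 1237 − 2(368.9) = 499.1
  N₂: 4653 (inert)
  CO₂: 0 + 1(368.9) = 368.9
  H₂O: 0 + 2(368.9) = 737.9
Total out = 6288 kmol; y_H₂O = 737.9 / 6288 = 0.1173.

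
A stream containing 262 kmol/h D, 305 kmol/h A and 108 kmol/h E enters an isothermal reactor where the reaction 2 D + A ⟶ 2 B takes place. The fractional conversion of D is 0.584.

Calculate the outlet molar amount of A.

D reacted = 0.584 × 262 = 153 kmol/h; ν_D = −2, so ξ = 153/2 = 76.5 kmol/h.
Outlet amounts (n = n₀ + ν ξ):
  D: 262 − 2(76.5) = 109
  A: 305 − 1(76.5) = 228.5
  B: 0 + 2(76.5) = 153
  E: 108 (inert)

228 kmol/h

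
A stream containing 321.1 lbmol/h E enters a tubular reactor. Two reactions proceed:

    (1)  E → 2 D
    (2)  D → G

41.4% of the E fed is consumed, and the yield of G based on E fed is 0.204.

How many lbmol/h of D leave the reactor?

200 lbmol/h

Conversion of E: E consumed = 1ξ₁ = 0.414 × 321.1 → ξ₁ = 132.9 lbmol/h.
Yield of G: 1ξ₂ / 321.1 = 0.204 → ξ₂ = 65.5 lbmol/h.
Outlet amounts (n = n₀ + Σ ν·ξ):
  E: 321.1 − 1(132.9) = 188.2
  D: 0 + 2(132.9) − 1(65.5) = 200.4
  G: 0 + 1(65.5) = 65.5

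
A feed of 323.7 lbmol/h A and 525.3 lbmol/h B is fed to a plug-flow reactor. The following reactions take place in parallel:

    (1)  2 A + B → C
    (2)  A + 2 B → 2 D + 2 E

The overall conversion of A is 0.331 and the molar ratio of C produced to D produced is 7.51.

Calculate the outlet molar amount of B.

467 lbmol/h

Conversion of A: A consumed = 0.331 × 323.7 = 107.1 lbmol/h = 2ξ₁ + 1ξ₂.
Selectivity: 1ξ₁ / (2ξ₂) = 7.51 → ξ₁ = 15.02 ξ₂.
Substitute: (2·15.02 + 1) ξ₂ = 107.1 → ξ₂ = 3.452 lbmol/h, ξ₁ = 51.85 lbmol/h.
Outlet amounts (n = n₀ + Σ ν·ξ):
  A: 323.7 − 2(51.85) − 1(3.452) = 216.6
  B: 525.3 − 1(51.85) − 2(3.452) = 466.5
  C: 0 + 1(51.85) = 51.85
  D: 0 + 2(3.452) = 6.904
  E: 0 + 2(3.452) = 6.904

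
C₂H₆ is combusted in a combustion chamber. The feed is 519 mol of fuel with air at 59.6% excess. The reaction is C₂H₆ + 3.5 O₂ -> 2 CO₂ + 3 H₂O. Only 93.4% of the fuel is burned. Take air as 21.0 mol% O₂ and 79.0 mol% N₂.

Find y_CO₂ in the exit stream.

Stoichiometric O₂ = 3.5 × 519 = 1816 mol; O₂ fed = 1816 × 1.596 = 2899 mol.
N₂ fed = 2899 × 79/21 = 10910 mol.
Fuel reacted = 0.934 × 519 → ξ = 484.7 mol.
Outlet (n = n₀ + ν ξ):
  C₂H₆: 519 − 1(484.7) = 34.25
  O₂: 2899 − 3.5(484.7) = 1203
  N₂: 10910 (inert)
  CO₂: 0 + 2(484.7) = 969.5
  H₂O: 0 + 3(484.7) = 1454
Total out = 14570 mol; y_CO₂ = 969.5 / 14570 = 0.06656.

0.0666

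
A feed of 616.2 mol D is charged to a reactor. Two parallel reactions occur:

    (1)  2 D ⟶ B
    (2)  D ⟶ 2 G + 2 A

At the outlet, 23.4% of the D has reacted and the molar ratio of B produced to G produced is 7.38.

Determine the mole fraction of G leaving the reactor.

Conversion of D: D consumed = 0.234 × 616.2 = 144.2 mol = 2ξ₁ + 1ξ₂.
Selectivity: 1ξ₁ / (2ξ₂) = 7.38 → ξ₁ = 14.76 ξ₂.
Substitute: (2·14.76 + 1) ξ₂ = 144.2 → ξ₂ = 4.724 mol, ξ₁ = 69.73 mol.
Outlet amounts (n = n₀ + Σ ν·ξ):
  D: 616.2 − 2(69.73) − 1(4.724) = 472
  B: 0 + 1(69.73) = 69.73
  G: 0 + 2(4.724) = 9.449
  A: 0 + 2(4.724) = 9.449
Total out = 560.6 mol; y_G = 9.449 / 560.6 = 0.01685.

0.0169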